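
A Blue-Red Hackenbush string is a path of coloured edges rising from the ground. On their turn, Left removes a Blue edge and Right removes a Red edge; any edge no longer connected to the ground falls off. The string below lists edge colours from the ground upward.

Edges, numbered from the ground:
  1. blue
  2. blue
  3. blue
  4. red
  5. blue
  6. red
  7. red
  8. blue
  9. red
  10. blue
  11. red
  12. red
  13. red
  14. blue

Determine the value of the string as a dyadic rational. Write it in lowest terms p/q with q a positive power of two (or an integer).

G_1 [b]  L=[0]  R=[·]  so 1
G_2 [bb]  L=[0; 1]  R=[·]  so 2
G_3 [bbb]  L=[0; 1; 2]  R=[·]  so 3
G_4 [bbbr]  L=[0; 1; 2]  R=[3]  so 5/2
G_5 [bbbrb]  L=[0; 1; 2; 5/2]  R=[3]  so 11/4
G_6 [bbbrbr]  L=[0; 1; 2; 5/2]  R=[11/4; 3]  so 21/8
G_7 [bbbrbrr]  L=[0; 1; 2; 5/2]  R=[21/8; 11/4; 3]  so 41/16
G_8 [bbbrbrrb]  L=[0; 1; 2; 5/2; 41/16]  R=[21/8; 11/4; 3]  so 83/32
G_9 [bbbrbrrbr]  L=[0; 1; 2; 5/2; 41/16]  R=[83/32; 21/8; 11/4; 3]  so 165/64
G_10 [bbbrbrrbrb]  L=[0; 1; 2; 5/2; 41/16; 165/64]  R=[83/32; 21/8; 11/4; 3]  so 331/128
G_11 [bbbrbrrbrbr]  L=[0; 1; 2; 5/2; 41/16; 165/64]  R=[331/128; 83/32; 21/8; 11/4; 3]  so 661/256
G_12 [bbbrbrrbrbrr]  L=[0; 1; 2; 5/2; 41/16; 165/64]  R=[661/256; 331/128; 83/32; 21/8; 11/4; 3]  so 1321/512
G_13 [bbbrbrrbrbrrr]  L=[0; 1; 2; 5/2; 41/16; 165/64]  R=[1321/512; 661/256; 331/128; 83/32; 21/8; 11/4; 3]  so 2641/1024
G_14 [bbbrbrrbrbrrrb]  L=[0; 1; 2; 5/2; 41/16; 165/64; 2641/1024]  R=[1321/512; 661/256; 331/128; 83/32; 21/8; 11/4; 3]  so 5283/2048

5283/2048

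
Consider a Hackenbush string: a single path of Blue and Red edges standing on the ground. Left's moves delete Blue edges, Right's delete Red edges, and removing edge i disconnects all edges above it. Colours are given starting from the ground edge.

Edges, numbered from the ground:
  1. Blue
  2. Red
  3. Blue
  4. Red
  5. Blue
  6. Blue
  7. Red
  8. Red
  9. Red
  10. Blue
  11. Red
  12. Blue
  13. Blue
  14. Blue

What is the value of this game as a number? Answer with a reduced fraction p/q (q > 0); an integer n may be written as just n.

Prefix values for Blue Red Blue Red Blue Blue Red Red Red Blue Red Blue Blue Blue via {L|R} + simplicity:
edge 1 of 14 (Blue): { 0 | ∅ } → 1
edge 2 of 14 (Red): { 0 | 1 } → 1/2
edge 3 of 14 (Blue): { 0,1/2 | 1 } → 3/4
edge 4 of 14 (Red): { 0,1/2 | 3/4,1 } → 5/8
edge 5 of 14 (Blue): { 0,1/2,5/8 | 3/4,1 } → 11/16
edge 6 of 14 (Blue): { 0,1/2,5/8,11/16 | 3/4,1 } → 23/32
edge 7 of 14 (Red): { 0,1/2,5/8,11/16 | 23/32,3/4,1 } → 45/64
edge 8 of 14 (Red): { 0,1/2,5/8,11/16 | 45/64,23/32,3/4,1 } → 89/128
edge 9 of 14 (Red): { 0,1/2,5/8,11/16 | 89/128,45/64,23/32,3/4,1 } → 177/256
edge 10 of 14 (Blue): { 0,1/2,5/8,11/16,177/256 | 89/128,45/64,23/32,3/4,1 } → 355/512
edge 11 of 14 (Red): { 0,1/2,5/8,11/16,177/256 | 355/512,89/128,45/64,23/32,3/4,1 } → 709/1024
edge 12 of 14 (Blue): { 0,1/2,5/8,11/16,177/256,709/1024 | 355/512,89/128,45/64,23/32,3/4,1 } → 1419/2048
edge 13 of 14 (Blue): { 0,1/2,5/8,11/16,177/256,709/1024,1419/2048 | 355/512,89/128,45/64,23/32,3/4,1 } → 2839/4096
edge 14 of 14 (Blue): { 0,1/2,5/8,11/16,177/256,709/1024,1419/2048,2839/4096 | 355/512,89/128,45/64,23/32,3/4,1 } → 5679/8192

5679/8192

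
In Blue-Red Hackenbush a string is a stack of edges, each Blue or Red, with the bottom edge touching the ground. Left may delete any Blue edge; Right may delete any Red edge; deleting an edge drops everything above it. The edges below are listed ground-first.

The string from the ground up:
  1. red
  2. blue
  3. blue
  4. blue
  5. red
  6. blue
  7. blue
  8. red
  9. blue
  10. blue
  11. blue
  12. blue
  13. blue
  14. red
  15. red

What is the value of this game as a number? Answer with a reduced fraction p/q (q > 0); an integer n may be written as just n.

-2311/16384

Build G(s[:k]) for k = 1..15, string s = red blue blue blue red blue blue red blue blue blue blue blue red red.
G(r) = {  | 0 } -> -1
G(rb) = { -1 | 0 } -> -1/2
G(rbb) = { -1; -1/2 | 0 } -> -1/4
G(rbbb) = { -1; -1/2; -1/4 | 0 } -> -1/8
G(rbbbr) = { -1; -1/2; -1/4 | -1/8; 0 } -> -3/16
G(rbbbrb) = { -1; -1/2; -1/4; -3/16 | -1/8; 0 } -> -5/32
G(rbbbrbb) = { -1; -1/2; -1/4; -3/16; -5/32 | -1/8; 0 } -> -9/64
G(rbbbrbbr) = { -1; -1/2; -1/4; -3/16; -5/32 | -9/64; -1/8; 0 } -> -19/128
G(rbbbrbbrb) = { -1; -1/2; -1/4; -3/16; -5/32; -19/128 | -9/64; -1/8; 0 } -> -37/256
G(rbbbrbbrbb) = { -1; -1/2; -1/4; -3/16; -5/32; -19/128; -37/256 | -9/64; -1/8; 0 } -> -73/512
G(rbbbrbbrbbb) = { -1; -1/2; -1/4; -3/16; -5/32; -19/128; -37/256; -73/512 | -9/64; -1/8; 0 } -> -145/1024
G(rbbbrbbrbbbb) = { -1; -1/2; -1/4; -3/16; -5/32; -19/128; -37/256; -73/512; -145/1024 | -9/64; -1/8; 0 } -> -289/2048
G(rbbbrbbrbbbbb) = { -1; -1/2; -1/4; -3/16; -5/32; -19/128; -37/256; -73/512; -145/1024; -289/2048 | -9/64; -1/8; 0 } -> -577/4096
G(rbbbrbbrbbbbbr) = { -1; -1/2; -1/4; -3/16; -5/32; -19/128; -37/256; -73/512; -145/1024; -289/2048 | -577/4096; -9/64; -1/8; 0 } -> -1155/8192
G(rbbbrbbrbbbbbrr) = { -1; -1/2; -1/4; -3/16; -5/32; -19/128; -37/256; -73/512; -145/1024; -289/2048 | -1155/8192; -577/4096; -9/64; -1/8; 0 } -> -2311/16384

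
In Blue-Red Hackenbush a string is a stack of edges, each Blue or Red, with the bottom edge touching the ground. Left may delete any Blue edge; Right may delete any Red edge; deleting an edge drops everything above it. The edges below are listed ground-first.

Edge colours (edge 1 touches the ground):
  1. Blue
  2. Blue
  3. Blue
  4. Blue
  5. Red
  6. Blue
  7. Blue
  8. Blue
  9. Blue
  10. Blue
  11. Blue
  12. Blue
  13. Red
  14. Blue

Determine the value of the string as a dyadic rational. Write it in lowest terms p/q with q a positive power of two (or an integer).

4091/1024

Build G(s[:k]) for k = 1..14, string s = Blue Blue Blue Blue Red Blue Blue Blue Blue Blue Blue Blue Red Blue.
G(B) = { 0 |  } -> 1
G(BB) = { 0; 1 |  } -> 2
G(BBB) = { 0; 1; 2 |  } -> 3
G(BBBB) = { 0; 1; 2; 3 |  } -> 4
G(BBBBR) = { 0; 1; 2; 3 | 4 } -> 7/2
G(BBBBRB) = { 0; 1; 2; 3; 7/2 | 4 } -> 15/4
G(BBBBRBB) = { 0; 1; 2; 3; 7/2; 15/4 | 4 } -> 31/8
G(BBBBRBBB) = { 0; 1; 2; 3; 7/2; 15/4; 31/8 | 4 } -> 63/16
G(BBBBRBBBB) = { 0; 1; 2; 3; 7/2; 15/4; 31/8; 63/16 | 4 } -> 127/32
G(BBBBRBBBBB) = { 0; 1; 2; 3; 7/2; 15/4; 31/8; 63/16; 127/32 | 4 } -> 255/64
G(BBBBRBBBBBB) = { 0; 1; 2; 3; 7/2; 15/4; 31/8; 63/16; 127/32; 255/64 | 4 } -> 511/128
G(BBBBRBBBBBBB) = { 0; 1; 2; 3; 7/2; 15/4; 31/8; 63/16; 127/32; 255/64; 511/128 | 4 } -> 1023/256
G(BBBBRBBBBBBBR) = { 0; 1; 2; 3; 7/2; 15/4; 31/8; 63/16; 127/32; 255/64; 511/128 | 1023/256; 4 } -> 2045/512
G(BBBBRBBBBBBBRB) = { 0; 1; 2; 3; 7/2; 15/4; 31/8; 63/16; 127/32; 255/64; 511/128; 2045/512 | 1023/256; 4 } -> 4091/1024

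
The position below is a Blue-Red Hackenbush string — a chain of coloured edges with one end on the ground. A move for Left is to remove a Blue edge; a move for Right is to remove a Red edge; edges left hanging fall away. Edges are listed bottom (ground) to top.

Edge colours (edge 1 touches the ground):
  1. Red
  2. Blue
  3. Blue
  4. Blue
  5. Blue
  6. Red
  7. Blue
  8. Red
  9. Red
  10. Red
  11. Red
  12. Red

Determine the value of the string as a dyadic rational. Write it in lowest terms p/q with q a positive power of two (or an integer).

-191/2048

Build val(s[:k]) for k = 1..12, string s = Red Blue Blue Blue Blue Red Blue Red Red Red Red Red.
step 1: add Red to get R; options L={ none } R={ 0 } gives -1
step 2: add Blue to get RB; options L={ -1 } R={ 0 } gives -1/2
step 3: add Blue to get RBB; options L={ -1 -1/2 } R={ 0 } gives -1/4
step 4: add Blue to get RBBB; options L={ -1 -1/2 -1/4 } R={ 0 } gives -1/8
step 5: add Blue to get RBBBB; options L={ -1 -1/2 -1/4 -1/8 } R={ 0 } gives -1/16
step 6: add Red to get RBBBBR; options L={ -1 -1/2 -1/4 -1/8 } R={ -1/16 0 } gives -3/32
step 7: add Blue to get RBBBBRB; options L={ -1 -1/2 -1/4 -1/8 -3/32 } R={ -1/16 0 } gives -5/64
step 8: add Red to get RBBBBRBR; options L={ -1 -1/2 -1/4 -1/8 -3/32 } R={ -5/64 -1/16 0 } gives -11/128
step 9: add Red to get RBBBBRBRR; options L={ -1 -1/2 -1/4 -1/8 -3/32 } R={ -11/128 -5/64 -1/16 0 } gives -23/256
step 10: add Red to get RBBBBRBRRR; options L={ -1 -1/2 -1/4 -1/8 -3/32 } R={ -23/256 -11/128 -5/64 -1/16 0 } gives -47/512
step 11: add Red to get RBBBBRBRRRR; options L={ -1 -1/2 -1/4 -1/8 -3/32 } R={ -47/512 -23/256 -11/128 -5/64 -1/16 0 } gives -95/1024
step 12: add Red to get RBBBBRBRRRRR; options L={ -1 -1/2 -1/4 -1/8 -3/32 } R={ -95/1024 -47/512 -23/256 -11/128 -5/64 -1/16 0 } gives -191/2048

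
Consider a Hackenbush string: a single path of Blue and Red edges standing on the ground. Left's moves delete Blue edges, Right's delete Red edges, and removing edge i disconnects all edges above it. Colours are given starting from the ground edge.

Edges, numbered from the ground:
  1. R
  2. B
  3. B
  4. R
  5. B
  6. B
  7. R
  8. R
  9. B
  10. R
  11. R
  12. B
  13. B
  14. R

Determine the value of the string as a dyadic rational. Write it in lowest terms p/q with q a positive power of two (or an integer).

-2483/8192

Prefix values for R B B R B B R R B R R B B R via {L|R} + simplicity:
v_1 [R]  L=[—]  R=[0]  => -1
v_2 [RB]  L=[-1]  R=[0]  => -1/2
v_3 [RBB]  L=[-1, -1/2]  R=[0]  => -1/4
v_4 [RBBR]  L=[-1, -1/2]  R=[-1/4, 0]  => -3/8
v_5 [RBBRB]  L=[-1, -1/2, -3/8]  R=[-1/4, 0]  => -5/16
v_6 [RBBRBB]  L=[-1, -1/2, -3/8, -5/16]  R=[-1/4, 0]  => -9/32
v_7 [RBBRBBR]  L=[-1, -1/2, -3/8, -5/16]  R=[-9/32, -1/4, 0]  => -19/64
v_8 [RBBRBBRR]  L=[-1, -1/2, -3/8, -5/16]  R=[-19/64, -9/32, -1/4, 0]  => -39/128
v_9 [RBBRBBRRB]  L=[-1, -1/2, -3/8, -5/16, -39/128]  R=[-19/64, -9/32, -1/4, 0]  => -77/256
v_10 [RBBRBBRRBR]  L=[-1, -1/2, -3/8, -5/16, -39/128]  R=[-77/256, -19/64, -9/32, -1/4, 0]  => -155/512
v_11 [RBBRBBRRBRR]  L=[-1, -1/2, -3/8, -5/16, -39/128]  R=[-155/512, -77/256, -19/64, -9/32, -1/4, 0]  => -311/1024
v_12 [RBBRBBRRBRRB]  L=[-1, -1/2, -3/8, -5/16, -39/128, -311/1024]  R=[-155/512, -77/256, -19/64, -9/32, -1/4, 0]  => -621/2048
v_13 [RBBRBBRRBRRBB]  L=[-1, -1/2, -3/8, -5/16, -39/128, -311/1024, -621/2048]  R=[-155/512, -77/256, -19/64, -9/32, -1/4, 0]  => -1241/4096
v_14 [RBBRBBRRBRRBBR]  L=[-1, -1/2, -3/8, -5/16, -39/128, -311/1024, -621/2048]  R=[-1241/4096, -155/512, -77/256, -19/64, -9/32, -1/4, 0]  => -2483/8192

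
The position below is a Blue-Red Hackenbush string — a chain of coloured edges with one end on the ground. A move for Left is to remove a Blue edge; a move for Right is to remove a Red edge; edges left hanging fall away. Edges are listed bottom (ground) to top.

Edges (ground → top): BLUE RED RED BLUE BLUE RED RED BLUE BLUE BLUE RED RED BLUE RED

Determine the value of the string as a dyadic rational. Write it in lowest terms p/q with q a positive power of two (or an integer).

Build g(s[:k]) for k = 1..14, string s = BLUE RED RED BLUE BLUE RED RED BLUE BLUE BLUE RED RED BLUE RED.
g_1 [B]  L=[0]  R=[·]  gives 1
g_2 [BR]  L=[0]  R=[1]  gives 1/2
g_3 [BRR]  L=[0]  R=[1/2,1]  gives 1/4
g_4 [BRRB]  L=[0,1/4]  R=[1/2,1]  gives 3/8
g_5 [BRRBB]  L=[0,1/4,3/8]  R=[1/2,1]  gives 7/16
g_6 [BRRBBR]  L=[0,1/4,3/8]  R=[7/16,1/2,1]  gives 13/32
g_7 [BRRBBRR]  L=[0,1/4,3/8]  R=[13/32,7/16,1/2,1]  gives 25/64
g_8 [BRRBBRRB]  L=[0,1/4,3/8,25/64]  R=[13/32,7/16,1/2,1]  gives 51/128
g_9 [BRRBBRRBB]  L=[0,1/4,3/8,25/64,51/128]  R=[13/32,7/16,1/2,1]  gives 103/256
g_10 [BRRBBRRBBB]  L=[0,1/4,3/8,25/64,51/128,103/256]  R=[13/32,7/16,1/2,1]  gives 207/512
g_11 [BRRBBRRBBBR]  L=[0,1/4,3/8,25/64,51/128,103/256]  R=[207/512,13/32,7/16,1/2,1]  gives 413/1024
g_12 [BRRBBRRBBBRR]  L=[0,1/4,3/8,25/64,51/128,103/256]  R=[413/1024,207/512,13/32,7/16,1/2,1]  gives 825/2048
g_13 [BRRBBRRBBBRRB]  L=[0,1/4,3/8,25/64,51/128,103/256,825/2048]  R=[413/1024,207/512,13/32,7/16,1/2,1]  gives 1651/4096
g_14 [BRRBBRRBBBRRBR]  L=[0,1/4,3/8,25/64,51/128,103/256,825/2048]  R=[1651/4096,413/1024,207/512,13/32,7/16,1/2,1]  gives 3301/8192

3301/8192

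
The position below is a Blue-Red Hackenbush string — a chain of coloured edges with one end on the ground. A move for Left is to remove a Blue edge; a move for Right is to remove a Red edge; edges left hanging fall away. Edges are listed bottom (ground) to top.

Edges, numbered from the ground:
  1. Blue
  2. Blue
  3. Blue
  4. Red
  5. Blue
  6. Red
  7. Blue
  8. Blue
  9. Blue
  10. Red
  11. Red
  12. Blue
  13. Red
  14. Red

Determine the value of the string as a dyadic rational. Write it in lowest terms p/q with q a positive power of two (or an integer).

Build g(s[:k]) for k = 1..14, string s = Blue Blue Blue Red Blue Red Blue Blue Blue Red Red Blue Red Red.
g_1 [B]  L=[0]  R=[none]  => 1
g_2 [BB]  L=[0 1]  R=[none]  => 2
g_3 [BBB]  L=[0 1 2]  R=[none]  => 3
g_4 [BBBR]  L=[0 1 2]  R=[3]  => 5/2
g_5 [BBBRB]  L=[0 1 2 5/2]  R=[3]  => 11/4
g_6 [BBBRBR]  L=[0 1 2 5/2]  R=[11/4 3]  => 21/8
g_7 [BBBRBRB]  L=[0 1 2 5/2 21/8]  R=[11/4 3]  => 43/16
g_8 [BBBRBRBB]  L=[0 1 2 5/2 21/8 43/16]  R=[11/4 3]  => 87/32
g_9 [BBBRBRBBB]  L=[0 1 2 5/2 21/8 43/16 87/32]  R=[11/4 3]  => 175/64
g_10 [BBBRBRBBBR]  L=[0 1 2 5/2 21/8 43/16 87/32]  R=[175/64 11/4 3]  => 349/128
g_11 [BBBRBRBBBRR]  L=[0 1 2 5/2 21/8 43/16 87/32]  R=[349/128 175/64 11/4 3]  => 697/256
g_12 [BBBRBRBBBRRB]  L=[0 1 2 5/2 21/8 43/16 87/32 697/256]  R=[349/128 175/64 11/4 3]  => 1395/512
g_13 [BBBRBRBBBRRBR]  L=[0 1 2 5/2 21/8 43/16 87/32 697/256]  R=[1395/512 349/128 175/64 11/4 3]  => 2789/1024
g_14 [BBBRBRBBBRRBRR]  L=[0 1 2 5/2 21/8 43/16 87/32 697/256]  R=[2789/1024 1395/512 349/128 175/64 11/4 3]  => 5577/2048

5577/2048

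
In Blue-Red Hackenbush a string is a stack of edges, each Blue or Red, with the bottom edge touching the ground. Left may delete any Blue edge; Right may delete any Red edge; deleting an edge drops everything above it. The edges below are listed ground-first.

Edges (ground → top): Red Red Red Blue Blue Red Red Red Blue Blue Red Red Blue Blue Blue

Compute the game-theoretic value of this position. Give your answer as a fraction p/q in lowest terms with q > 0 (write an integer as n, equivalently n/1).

-10033/4096

Prefix values for Red Red Red Blue Blue Red Red Red Blue Blue Red Red Blue Blue Blue via {L|R} + simplicity:
R: Left {  }, Right { 0 } — simplest -1
RR: Left {  }, Right { -1; 0 } — simplest -2
RRR: Left {  }, Right { -2; -1; 0 } — simplest -3
RRRB: Left { -3 }, Right { -2; -1; 0 } — simplest -5/2
RRRBB: Left { -3; -5/2 }, Right { -2; -1; 0 } — simplest -9/4
RRRBBR: Left { -3; -5/2 }, Right { -9/4; -2; -1; 0 } — simplest -19/8
RRRBBRR: Left { -3; -5/2 }, Right { -19/8; -9/4; -2; -1; 0 } — simplest -39/16
RRRBBRRR: Left { -3; -5/2 }, Right { -39/16; -19/8; -9/4; -2; -1; 0 } — simplest -79/32
RRRBBRRRB: Left { -3; -5/2; -79/32 }, Right { -39/16; -19/8; -9/4; -2; -1; 0 } — simplest -157/64
RRRBBRRRBB: Left { -3; -5/2; -79/32; -157/64 }, Right { -39/16; -19/8; -9/4; -2; -1; 0 } — simplest -313/128
RRRBBRRRBBR: Left { -3; -5/2; -79/32; -157/64 }, Right { -313/128; -39/16; -19/8; -9/4; -2; -1; 0 } — simplest -627/256
RRRBBRRRBBRR: Left { -3; -5/2; -79/32; -157/64 }, Right { -627/256; -313/128; -39/16; -19/8; -9/4; -2; -1; 0 } — simplest -1255/512
RRRBBRRRBBRRB: Left { -3; -5/2; -79/32; -157/64; -1255/512 }, Right { -627/256; -313/128; -39/16; -19/8; -9/4; -2; -1; 0 } — simplest -2509/1024
RRRBBRRRBBRRBB: Left { -3; -5/2; -79/32; -157/64; -1255/512; -2509/1024 }, Right { -627/256; -313/128; -39/16; -19/8; -9/4; -2; -1; 0 } — simplest -5017/2048
RRRBBRRRBBRRBBB: Left { -3; -5/2; -79/32; -157/64; -1255/512; -2509/1024; -5017/2048 }, Right { -627/256; -313/128; -39/16; -19/8; -9/4; -2; -1; 0 } — simplest -10033/4096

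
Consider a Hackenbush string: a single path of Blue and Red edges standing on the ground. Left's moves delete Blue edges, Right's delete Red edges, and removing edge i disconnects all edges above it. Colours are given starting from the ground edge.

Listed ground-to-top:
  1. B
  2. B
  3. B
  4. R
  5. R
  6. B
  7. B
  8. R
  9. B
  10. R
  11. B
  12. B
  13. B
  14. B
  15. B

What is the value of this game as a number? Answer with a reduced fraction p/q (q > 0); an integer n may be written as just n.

9919/4096

Build v(s[:k]) for k = 1..15, string s = B B B R R B B R B R B B B B B.
edge 1 of 15 (B): { 0 | — } => 1
edge 2 of 15 (B): { 0,1 | — } => 2
edge 3 of 15 (B): { 0,1,2 | — } => 3
edge 4 of 15 (R): { 0,1,2 | 3 } => 5/2
edge 5 of 15 (R): { 0,1,2 | 5/2,3 } => 9/4
edge 6 of 15 (B): { 0,1,2,9/4 | 5/2,3 } => 19/8
edge 7 of 15 (B): { 0,1,2,9/4,19/8 | 5/2,3 } => 39/16
edge 8 of 15 (R): { 0,1,2,9/4,19/8 | 39/16,5/2,3 } => 77/32
edge 9 of 15 (B): { 0,1,2,9/4,19/8,77/32 | 39/16,5/2,3 } => 155/64
edge 10 of 15 (R): { 0,1,2,9/4,19/8,77/32 | 155/64,39/16,5/2,3 } => 309/128
edge 11 of 15 (B): { 0,1,2,9/4,19/8,77/32,309/128 | 155/64,39/16,5/2,3 } => 619/256
edge 12 of 15 (B): { 0,1,2,9/4,19/8,77/32,309/128,619/256 | 155/64,39/16,5/2,3 } => 1239/512
edge 13 of 15 (B): { 0,1,2,9/4,19/8,77/32,309/128,619/256,1239/512 | 155/64,39/16,5/2,3 } => 2479/1024
edge 14 of 15 (B): { 0,1,2,9/4,19/8,77/32,309/128,619/256,1239/512,2479/1024 | 155/64,39/16,5/2,3 } => 4959/2048
edge 15 of 15 (B): { 0,1,2,9/4,19/8,77/32,309/128,619/256,1239/512,2479/1024,4959/2048 | 155/64,39/16,5/2,3 } => 9919/4096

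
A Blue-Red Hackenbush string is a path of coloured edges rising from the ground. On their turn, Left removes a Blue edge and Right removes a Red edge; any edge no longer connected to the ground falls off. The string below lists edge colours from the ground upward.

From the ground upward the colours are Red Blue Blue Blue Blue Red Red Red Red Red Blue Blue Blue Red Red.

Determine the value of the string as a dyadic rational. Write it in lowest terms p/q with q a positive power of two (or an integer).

Build g(s[:k]) for k = 1..15, string s = Red Blue Blue Blue Blue Red Red Red Red Red Blue Blue Blue Red Red.
g(R) = {  | 0 } → -1
g(RB) = { -1 | 0 } → -1/2
g(RBB) = { -1; -1/2 | 0 } → -1/4
g(RBBB) = { -1; -1/2; -1/4 | 0 } → -1/8
g(RBBBB) = { -1; -1/2; -1/4; -1/8 | 0 } → -1/16
g(RBBBBR) = { -1; -1/2; -1/4; -1/8 | -1/16; 0 } → -3/32
g(RBBBBRR) = { -1; -1/2; -1/4; -1/8 | -3/32; -1/16; 0 } → -7/64
g(RBBBBRRR) = { -1; -1/2; -1/4; -1/8 | -7/64; -3/32; -1/16; 0 } → -15/128
g(RBBBBRRRR) = { -1; -1/2; -1/4; -1/8 | -15/128; -7/64; -3/32; -1/16; 0 } → -31/256
g(RBBBBRRRRR) = { -1; -1/2; -1/4; -1/8 | -31/256; -15/128; -7/64; -3/32; -1/16; 0 } → -63/512
g(RBBBBRRRRRB) = { -1; -1/2; -1/4; -1/8; -63/512 | -31/256; -15/128; -7/64; -3/32; -1/16; 0 } → -125/1024
g(RBBBBRRRRRBB) = { -1; -1/2; -1/4; -1/8; -63/512; -125/1024 | -31/256; -15/128; -7/64; -3/32; -1/16; 0 } → -249/2048
g(RBBBBRRRRRBBB) = { -1; -1/2; -1/4; -1/8; -63/512; -125/1024; -249/2048 | -31/256; -15/128; -7/64; -3/32; -1/16; 0 } → -497/4096
g(RBBBBRRRRRBBBR) = { -1; -1/2; -1/4; -1/8; -63/512; -125/1024; -249/2048 | -497/4096; -31/256; -15/128; -7/64; -3/32; -1/16; 0 } → -995/8192
g(RBBBBRRRRRBBBRR) = { -1; -1/2; -1/4; -1/8; -63/512; -125/1024; -249/2048 | -995/8192; -497/4096; -31/256; -15/128; -7/64; -3/32; -1/16; 0 } → -1991/16384

-1991/16384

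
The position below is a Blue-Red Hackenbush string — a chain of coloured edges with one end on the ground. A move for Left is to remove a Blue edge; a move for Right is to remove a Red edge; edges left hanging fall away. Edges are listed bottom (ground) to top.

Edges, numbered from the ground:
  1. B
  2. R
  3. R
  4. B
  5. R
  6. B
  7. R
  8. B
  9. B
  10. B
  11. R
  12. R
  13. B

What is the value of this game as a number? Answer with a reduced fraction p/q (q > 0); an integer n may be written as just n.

1395/4096

Build val(s[:k]) for k = 1..13, string s = B R R B R B R B B B R R B.
B: Left { 0 }, Right { — } gives simplest 1
BR: Left { 0 }, Right { 1 } gives simplest 1/2
BRR: Left { 0 }, Right { 1/2 1 } gives simplest 1/4
BRRB: Left { 0 1/4 }, Right { 1/2 1 } gives simplest 3/8
BRRBR: Left { 0 1/4 }, Right { 3/8 1/2 1 } gives simplest 5/16
BRRBRB: Left { 0 1/4 5/16 }, Right { 3/8 1/2 1 } gives simplest 11/32
BRRBRBR: Left { 0 1/4 5/16 }, Right { 11/32 3/8 1/2 1 } gives simplest 21/64
BRRBRBRB: Left { 0 1/4 5/16 21/64 }, Right { 11/32 3/8 1/2 1 } gives simplest 43/128
BRRBRBRBB: Left { 0 1/4 5/16 21/64 43/128 }, Right { 11/32 3/8 1/2 1 } gives simplest 87/256
BRRBRBRBBB: Left { 0 1/4 5/16 21/64 43/128 87/256 }, Right { 11/32 3/8 1/2 1 } gives simplest 175/512
BRRBRBRBBBR: Left { 0 1/4 5/16 21/64 43/128 87/256 }, Right { 175/512 11/32 3/8 1/2 1 } gives simplest 349/1024
BRRBRBRBBBRR: Left { 0 1/4 5/16 21/64 43/128 87/256 }, Right { 349/1024 175/512 11/32 3/8 1/2 1 } gives simplest 697/2048
BRRBRBRBBBRRB: Left { 0 1/4 5/16 21/64 43/128 87/256 697/2048 }, Right { 349/1024 175/512 11/32 3/8 1/2 1 } gives simplest 1395/4096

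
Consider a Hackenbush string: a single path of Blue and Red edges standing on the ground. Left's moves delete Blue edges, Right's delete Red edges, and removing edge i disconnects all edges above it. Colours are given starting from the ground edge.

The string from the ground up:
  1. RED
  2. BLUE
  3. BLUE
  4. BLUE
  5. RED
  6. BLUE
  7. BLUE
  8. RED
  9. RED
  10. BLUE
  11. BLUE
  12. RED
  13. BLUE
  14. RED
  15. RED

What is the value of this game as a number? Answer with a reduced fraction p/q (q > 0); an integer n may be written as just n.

-2455/16384

1 of 15 · R · max L −∞ · min R 0 — -1
2 of 15 · RB · max L -1 · min R 0 — -1/2
3 of 15 · RBB · max L -1/2 · min R 0 — -1/4
4 of 15 · RBBB · max L -1/4 · min R 0 — -1/8
5 of 15 · RBBBR · max L -1/4 · min R -1/8 — -3/16
6 of 15 · RBBBRB · max L -3/16 · min R -1/8 — -5/32
7 of 15 · RBBBRBB · max L -5/32 · min R -1/8 — -9/64
8 of 15 · RBBBRBBR · max L -5/32 · min R -9/64 — -19/128
9 of 15 · RBBBRBBRR · max L -5/32 · min R -19/128 — -39/256
10 of 15 · RBBBRBBRRB · max L -39/256 · min R -19/128 — -77/512
11 of 15 · RBBBRBBRRBB · max L -77/512 · min R -19/128 — -153/1024
12 of 15 · RBBBRBBRRBBR · max L -77/512 · min R -153/1024 — -307/2048
13 of 15 · RBBBRBBRRBBRB · max L -307/2048 · min R -153/1024 — -613/4096
14 of 15 · RBBBRBBRRBBRBR · max L -307/2048 · min R -613/4096 — -1227/8192
15 of 15 · RBBBRBBRRBBRBRR · max L -307/2048 · min R -1227/8192 — -2455/16384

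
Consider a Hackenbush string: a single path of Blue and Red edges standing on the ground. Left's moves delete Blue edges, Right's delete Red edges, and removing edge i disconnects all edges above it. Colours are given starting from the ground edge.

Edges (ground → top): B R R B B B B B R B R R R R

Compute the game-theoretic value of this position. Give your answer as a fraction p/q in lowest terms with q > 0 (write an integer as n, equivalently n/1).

Prefix values for B R R B B B B B R B R R R R via {L|R} + simplicity:
1 of 14 · B · max L 0 · min R +∞ ⇒ 1
2 of 14 · BR · max L 0 · min R 1 ⇒ 1/2
3 of 14 · BRR · max L 0 · min R 1/2 ⇒ 1/4
4 of 14 · BRRB · max L 1/4 · min R 1/2 ⇒ 3/8
5 of 14 · BRRBB · max L 3/8 · min R 1/2 ⇒ 7/16
6 of 14 · BRRBBB · max L 7/16 · min R 1/2 ⇒ 15/32
7 of 14 · BRRBBBB · max L 15/32 · min R 1/2 ⇒ 31/64
8 of 14 · BRRBBBBB · max L 31/64 · min R 1/2 ⇒ 63/128
9 of 14 · BRRBBBBBR · max L 31/64 · min R 63/128 ⇒ 125/256
10 of 14 · BRRBBBBBRB · max L 125/256 · min R 63/128 ⇒ 251/512
11 of 14 · BRRBBBBBRBR · max L 125/256 · min R 251/512 ⇒ 501/1024
12 of 14 · BRRBBBBBRBRR · max L 125/256 · min R 501/1024 ⇒ 1001/2048
13 of 14 · BRRBBBBBRBRRR · max L 125/256 · min R 1001/2048 ⇒ 2001/4096
14 of 14 · BRRBBBBBRBRRRR · max L 125/256 · min R 2001/4096 ⇒ 4001/8192

4001/8192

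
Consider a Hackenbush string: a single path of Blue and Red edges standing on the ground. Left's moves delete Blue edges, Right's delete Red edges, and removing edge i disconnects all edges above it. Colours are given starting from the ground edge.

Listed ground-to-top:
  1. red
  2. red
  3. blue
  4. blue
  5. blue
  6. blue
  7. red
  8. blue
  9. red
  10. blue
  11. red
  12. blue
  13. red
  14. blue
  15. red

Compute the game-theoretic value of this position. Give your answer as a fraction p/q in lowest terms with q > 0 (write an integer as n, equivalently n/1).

step 1: add red to get r; options L={  } R={ 0 } — -1
step 2: add red to get rr; options L={  } R={ -1 0 } — -2
step 3: add blue to get rrb; options L={ -2 } R={ -1 0 } — -3/2
step 4: add blue to get rrbb; options L={ -2 -3/2 } R={ -1 0 } — -5/4
step 5: add blue to get rrbbb; options L={ -2 -3/2 -5/4 } R={ -1 0 } — -9/8
step 6: add blue to get rrbbbb; options L={ -2 -3/2 -5/4 -9/8 } R={ -1 0 } — -17/16
step 7: add red to get rrbbbbr; options L={ -2 -3/2 -5/4 -9/8 } R={ -17/16 -1 0 } — -35/32
step 8: add blue to get rrbbbbrb; options L={ -2 -3/2 -5/4 -9/8 -35/32 } R={ -17/16 -1 0 } — -69/64
step 9: add red to get rrbbbbrbr; options L={ -2 -3/2 -5/4 -9/8 -35/32 } R={ -69/64 -17/16 -1 0 } — -139/128
step 10: add blue to get rrbbbbrbrb; options L={ -2 -3/2 -5/4 -9/8 -35/32 -139/128 } R={ -69/64 -17/16 -1 0 } — -277/256
step 11: add red to get rrbbbbrbrbr; options L={ -2 -3/2 -5/4 -9/8 -35/32 -139/128 } R={ -277/256 -69/64 -17/16 -1 0 } — -555/512
step 12: add blue to get rrbbbbrbrbrb; options L={ -2 -3/2 -5/4 -9/8 -35/32 -139/128 -555/512 } R={ -277/256 -69/64 -17/16 -1 0 } — -1109/1024
step 13: add red to get rrbbbbrbrbrbr; options L={ -2 -3/2 -5/4 -9/8 -35/32 -139/128 -555/512 } R={ -1109/1024 -277/256 -69/64 -17/16 -1 0 } — -2219/2048
step 14: add blue to get rrbbbbrbrbrbrb; options L={ -2 -3/2 -5/4 -9/8 -35/32 -139/128 -555/512 -2219/2048 } R={ -1109/1024 -277/256 -69/64 -17/16 -1 0 } — -4437/4096
step 15: add red to get rrbbbbrbrbrbrbr; options L={ -2 -3/2 -5/4 -9/8 -35/32 -139/128 -555/512 -2219/2048 } R={ -4437/4096 -1109/1024 -277/256 -69/64 -17/16 -1 0 } — -8875/8192

-8875/8192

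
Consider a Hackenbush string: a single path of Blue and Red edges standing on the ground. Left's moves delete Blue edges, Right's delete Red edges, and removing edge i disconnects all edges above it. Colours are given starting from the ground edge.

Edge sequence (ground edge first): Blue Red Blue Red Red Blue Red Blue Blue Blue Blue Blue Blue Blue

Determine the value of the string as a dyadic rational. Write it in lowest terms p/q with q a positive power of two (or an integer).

4863/8192

Recurse on prefixes of the 14-edge string Blue Red Blue Red Red Blue Red Blue Blue Blue Blue Blue Blue Blue:
val_1 [B]  L=[0]  R=[none]  gives 1
val_2 [BR]  L=[0]  R=[1]  gives 1/2
val_3 [BRB]  L=[0,1/2]  R=[1]  gives 3/4
val_4 [BRBR]  L=[0,1/2]  R=[3/4,1]  gives 5/8
val_5 [BRBRR]  L=[0,1/2]  R=[5/8,3/4,1]  gives 9/16
val_6 [BRBRRB]  L=[0,1/2,9/16]  R=[5/8,3/4,1]  gives 19/32
val_7 [BRBRRBR]  L=[0,1/2,9/16]  R=[19/32,5/8,3/4,1]  gives 37/64
val_8 [BRBRRBRB]  L=[0,1/2,9/16,37/64]  R=[19/32,5/8,3/4,1]  gives 75/128
val_9 [BRBRRBRBB]  L=[0,1/2,9/16,37/64,75/128]  R=[19/32,5/8,3/4,1]  gives 151/256
val_10 [BRBRRBRBBB]  L=[0,1/2,9/16,37/64,75/128,151/256]  R=[19/32,5/8,3/4,1]  gives 303/512
val_11 [BRBRRBRBBBB]  L=[0,1/2,9/16,37/64,75/128,151/256,303/512]  R=[19/32,5/8,3/4,1]  gives 607/1024
val_12 [BRBRRBRBBBBB]  L=[0,1/2,9/16,37/64,75/128,151/256,303/512,607/1024]  R=[19/32,5/8,3/4,1]  gives 1215/2048
val_13 [BRBRRBRBBBBBB]  L=[0,1/2,9/16,37/64,75/128,151/256,303/512,607/1024,1215/2048]  R=[19/32,5/8,3/4,1]  gives 2431/4096
val_14 [BRBRRBRBBBBBBB]  L=[0,1/2,9/16,37/64,75/128,151/256,303/512,607/1024,1215/2048,2431/4096]  R=[19/32,5/8,3/4,1]  gives 4863/8192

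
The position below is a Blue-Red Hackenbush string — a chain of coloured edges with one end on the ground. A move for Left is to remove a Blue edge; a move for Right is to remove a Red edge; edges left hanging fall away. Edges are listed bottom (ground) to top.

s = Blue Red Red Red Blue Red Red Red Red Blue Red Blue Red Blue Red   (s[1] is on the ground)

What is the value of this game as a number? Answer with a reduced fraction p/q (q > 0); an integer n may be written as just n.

2133/16384

Prefix values for Blue Red Red Red Blue Red Red Red Red Blue Red Blue Red Blue Red via {L|R} + simplicity:
step 1: add Blue to get B; options L={ 0 } R={ none } -> 1
step 2: add Red to get BR; options L={ 0 } R={ 1 } -> 1/2
step 3: add Red to get BRR; options L={ 0 } R={ 1/2 1 } -> 1/4
step 4: add Red to get BRRR; options L={ 0 } R={ 1/4 1/2 1 } -> 1/8
step 5: add Blue to get BRRRB; options L={ 0 1/8 } R={ 1/4 1/2 1 } -> 3/16
step 6: add Red to get BRRRBR; options L={ 0 1/8 } R={ 3/16 1/4 1/2 1 } -> 5/32
step 7: add Red to get BRRRBRR; options L={ 0 1/8 } R={ 5/32 3/16 1/4 1/2 1 } -> 9/64
step 8: add Red to get BRRRBRRR; options L={ 0 1/8 } R={ 9/64 5/32 3/16 1/4 1/2 1 } -> 17/128
step 9: add Red to get BRRRBRRRR; options L={ 0 1/8 } R={ 17/128 9/64 5/32 3/16 1/4 1/2 1 } -> 33/256
step 10: add Blue to get BRRRBRRRRB; options L={ 0 1/8 33/256 } R={ 17/128 9/64 5/32 3/16 1/4 1/2 1 } -> 67/512
step 11: add Red to get BRRRBRRRRBR; options L={ 0 1/8 33/256 } R={ 67/512 17/128 9/64 5/32 3/16 1/4 1/2 1 } -> 133/1024
step 12: add Blue to get BRRRBRRRRBRB; options L={ 0 1/8 33/256 133/1024 } R={ 67/512 17/128 9/64 5/32 3/16 1/4 1/2 1 } -> 267/2048
step 13: add Red to get BRRRBRRRRBRBR; options L={ 0 1/8 33/256 133/1024 } R={ 267/2048 67/512 17/128 9/64 5/32 3/16 1/4 1/2 1 } -> 533/4096
step 14: add Blue to get BRRRBRRRRBRBRB; options L={ 0 1/8 33/256 133/1024 533/4096 } R={ 267/2048 67/512 17/128 9/64 5/32 3/16 1/4 1/2 1 } -> 1067/8192
step 15: add Red to get BRRRBRRRRBRBRBR; options L={ 0 1/8 33/256 133/1024 533/4096 } R={ 1067/8192 267/2048 67/512 17/128 9/64 5/32 3/16 1/4 1/2 1 } -> 2133/16384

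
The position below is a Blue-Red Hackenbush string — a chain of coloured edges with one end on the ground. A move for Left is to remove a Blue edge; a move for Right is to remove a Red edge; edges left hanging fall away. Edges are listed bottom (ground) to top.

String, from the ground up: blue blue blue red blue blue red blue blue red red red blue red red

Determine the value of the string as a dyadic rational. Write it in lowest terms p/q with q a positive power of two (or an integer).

11657/4096

value(b) = { 0 |  } => 1
value(bb) = { 0; 1 |  } => 2
value(bbb) = { 0; 1; 2 |  } => 3
value(bbbr) = { 0; 1; 2 | 3 } => 5/2
value(bbbrb) = { 0; 1; 2; 5/2 | 3 } => 11/4
value(bbbrbb) = { 0; 1; 2; 5/2; 11/4 | 3 } => 23/8
value(bbbrbbr) = { 0; 1; 2; 5/2; 11/4 | 23/8; 3 } => 45/16
value(bbbrbbrb) = { 0; 1; 2; 5/2; 11/4; 45/16 | 23/8; 3 } => 91/32
value(bbbrbbrbb) = { 0; 1; 2; 5/2; 11/4; 45/16; 91/32 | 23/8; 3 } => 183/64
value(bbbrbbrbbr) = { 0; 1; 2; 5/2; 11/4; 45/16; 91/32 | 183/64; 23/8; 3 } => 365/128
value(bbbrbbrbbrr) = { 0; 1; 2; 5/2; 11/4; 45/16; 91/32 | 365/128; 183/64; 23/8; 3 } => 729/256
value(bbbrbbrbbrrr) = { 0; 1; 2; 5/2; 11/4; 45/16; 91/32 | 729/256; 365/128; 183/64; 23/8; 3 } => 1457/512
value(bbbrbbrbbrrrb) = { 0; 1; 2; 5/2; 11/4; 45/16; 91/32; 1457/512 | 729/256; 365/128; 183/64; 23/8; 3 } => 2915/1024
value(bbbrbbrbbrrrbr) = { 0; 1; 2; 5/2; 11/4; 45/16; 91/32; 1457/512 | 2915/1024; 729/256; 365/128; 183/64; 23/8; 3 } => 5829/2048
value(bbbrbbrbbrrrbrr) = { 0; 1; 2; 5/2; 11/4; 45/16; 91/32; 1457/512 | 5829/2048; 2915/1024; 729/256; 365/128; 183/64; 23/8; 3 } => 11657/4096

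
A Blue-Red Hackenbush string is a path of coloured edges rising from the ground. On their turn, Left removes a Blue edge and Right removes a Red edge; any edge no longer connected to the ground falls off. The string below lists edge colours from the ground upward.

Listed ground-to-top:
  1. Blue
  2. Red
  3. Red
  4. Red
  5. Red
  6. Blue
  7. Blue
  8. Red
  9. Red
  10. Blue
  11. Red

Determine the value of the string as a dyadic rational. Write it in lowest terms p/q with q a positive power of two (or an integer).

101/1024

g_1 [B]  L=[0]  R=[·]  — 1
g_2 [BR]  L=[0]  R=[1]  — 1/2
g_3 [BRR]  L=[0]  R=[1/2 1]  — 1/4
g_4 [BRRR]  L=[0]  R=[1/4 1/2 1]  — 1/8
g_5 [BRRRR]  L=[0]  R=[1/8 1/4 1/2 1]  — 1/16
g_6 [BRRRRB]  L=[0 1/16]  R=[1/8 1/4 1/2 1]  — 3/32
g_7 [BRRRRBB]  L=[0 1/16 3/32]  R=[1/8 1/4 1/2 1]  — 7/64
g_8 [BRRRRBBR]  L=[0 1/16 3/32]  R=[7/64 1/8 1/4 1/2 1]  — 13/128
g_9 [BRRRRBBRR]  L=[0 1/16 3/32]  R=[13/128 7/64 1/8 1/4 1/2 1]  — 25/256
g_10 [BRRRRBBRRB]  L=[0 1/16 3/32 25/256]  R=[13/128 7/64 1/8 1/4 1/2 1]  — 51/512
g_11 [BRRRRBBRRBR]  L=[0 1/16 3/32 25/256]  R=[51/512 13/128 7/64 1/8 1/4 1/2 1]  — 101/1024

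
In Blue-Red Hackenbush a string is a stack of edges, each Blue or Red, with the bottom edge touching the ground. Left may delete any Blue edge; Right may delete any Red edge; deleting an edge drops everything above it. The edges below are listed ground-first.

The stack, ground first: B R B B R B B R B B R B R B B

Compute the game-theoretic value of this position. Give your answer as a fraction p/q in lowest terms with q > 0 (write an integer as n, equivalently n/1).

14039/16384

Prefix values for B R B B R B B R B B R B R B B via {L|R} + simplicity:
B: Left { 0 }, Right { — } => simplest 1
BR: Left { 0 }, Right { 1 } => simplest 1/2
BRB: Left { 0, 1/2 }, Right { 1 } => simplest 3/4
BRBB: Left { 0, 1/2, 3/4 }, Right { 1 } => simplest 7/8
BRBBR: Left { 0, 1/2, 3/4 }, Right { 7/8, 1 } => simplest 13/16
BRBBRB: Left { 0, 1/2, 3/4, 13/16 }, Right { 7/8, 1 } => simplest 27/32
BRBBRBB: Left { 0, 1/2, 3/4, 13/16, 27/32 }, Right { 7/8, 1 } => simplest 55/64
BRBBRBBR: Left { 0, 1/2, 3/4, 13/16, 27/32 }, Right { 55/64, 7/8, 1 } => simplest 109/128
BRBBRBBRB: Left { 0, 1/2, 3/4, 13/16, 27/32, 109/128 }, Right { 55/64, 7/8, 1 } => simplest 219/256
BRBBRBBRBB: Left { 0, 1/2, 3/4, 13/16, 27/32, 109/128, 219/256 }, Right { 55/64, 7/8, 1 } => simplest 439/512
BRBBRBBRBBR: Left { 0, 1/2, 3/4, 13/16, 27/32, 109/128, 219/256 }, Right { 439/512, 55/64, 7/8, 1 } => simplest 877/1024
BRBBRBBRBBRB: Left { 0, 1/2, 3/4, 13/16, 27/32, 109/128, 219/256, 877/1024 }, Right { 439/512, 55/64, 7/8, 1 } => simplest 1755/2048
BRBBRBBRBBRBR: Left { 0, 1/2, 3/4, 13/16, 27/32, 109/128, 219/256, 877/1024 }, Right { 1755/2048, 439/512, 55/64, 7/8, 1 } => simplest 3509/4096
BRBBRBBRBBRBRB: Left { 0, 1/2, 3/4, 13/16, 27/32, 109/128, 219/256, 877/1024, 3509/4096 }, Right { 1755/2048, 439/512, 55/64, 7/8, 1 } => simplest 7019/8192
BRBBRBBRBBRBRBB: Left { 0, 1/2, 3/4, 13/16, 27/32, 109/128, 219/256, 877/1024, 3509/4096, 7019/8192 }, Right { 1755/2048, 439/512, 55/64, 7/8, 1 } => simplest 14039/16384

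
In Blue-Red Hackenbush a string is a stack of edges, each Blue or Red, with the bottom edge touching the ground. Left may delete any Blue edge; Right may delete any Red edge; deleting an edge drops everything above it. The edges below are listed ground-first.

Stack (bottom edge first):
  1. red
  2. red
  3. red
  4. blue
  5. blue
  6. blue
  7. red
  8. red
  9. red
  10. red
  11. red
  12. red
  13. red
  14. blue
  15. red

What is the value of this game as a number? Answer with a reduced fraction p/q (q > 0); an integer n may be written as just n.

-9211/4096

value(r) = { (no moves) | 0 } => -1
value(rr) = { (no moves) | -1, 0 } => -2
value(rrr) = { (no moves) | -2, -1, 0 } => -3
value(rrrb) = { -3 | -2, -1, 0 } => -5/2
value(rrrbb) = { -3, -5/2 | -2, -1, 0 } => -9/4
value(rrrbbb) = { -3, -5/2, -9/4 | -2, -1, 0 } => -17/8
value(rrrbbbr) = { -3, -5/2, -9/4 | -17/8, -2, -1, 0 } => -35/16
value(rrrbbbrr) = { -3, -5/2, -9/4 | -35/16, -17/8, -2, -1, 0 } => -71/32
value(rrrbbbrrr) = { -3, -5/2, -9/4 | -71/32, -35/16, -17/8, -2, -1, 0 } => -143/64
value(rrrbbbrrrr) = { -3, -5/2, -9/4 | -143/64, -71/32, -35/16, -17/8, -2, -1, 0 } => -287/128
value(rrrbbbrrrrr) = { -3, -5/2, -9/4 | -287/128, -143/64, -71/32, -35/16, -17/8, -2, -1, 0 } => -575/256
value(rrrbbbrrrrrr) = { -3, -5/2, -9/4 | -575/256, -287/128, -143/64, -71/32, -35/16, -17/8, -2, -1, 0 } => -1151/512
value(rrrbbbrrrrrrr) = { -3, -5/2, -9/4 | -1151/512, -575/256, -287/128, -143/64, -71/32, -35/16, -17/8, -2, -1, 0 } => -2303/1024
value(rrrbbbrrrrrrrb) = { -3, -5/2, -9/4, -2303/1024 | -1151/512, -575/256, -287/128, -143/64, -71/32, -35/16, -17/8, -2, -1, 0 } => -4605/2048
value(rrrbbbrrrrrrrbr) = { -3, -5/2, -9/4, -2303/1024 | -4605/2048, -1151/512, -575/256, -287/128, -143/64, -71/32, -35/16, -17/8, -2, -1, 0 } => -9211/4096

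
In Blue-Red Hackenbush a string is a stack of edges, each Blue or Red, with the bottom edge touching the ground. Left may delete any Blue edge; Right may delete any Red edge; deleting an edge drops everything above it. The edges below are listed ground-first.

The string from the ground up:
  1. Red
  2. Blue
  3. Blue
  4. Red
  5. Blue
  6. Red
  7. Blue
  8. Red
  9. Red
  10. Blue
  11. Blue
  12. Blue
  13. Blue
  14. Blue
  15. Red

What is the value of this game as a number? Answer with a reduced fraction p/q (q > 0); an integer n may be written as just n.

Build g(s[:k]) for k = 1..15, string s = Red Blue Blue Red Blue Red Blue Red Red Blue Blue Blue Blue Blue Red.
g_1 [R]  L=[(no moves)]  R=[0]  ⇒ -1
g_2 [RB]  L=[-1]  R=[0]  ⇒ -1/2
g_3 [RBB]  L=[-1; -1/2]  R=[0]  ⇒ -1/4
g_4 [RBBR]  L=[-1; -1/2]  R=[-1/4; 0]  ⇒ -3/8
g_5 [RBBRB]  L=[-1; -1/2; -3/8]  R=[-1/4; 0]  ⇒ -5/16
g_6 [RBBRBR]  L=[-1; -1/2; -3/8]  R=[-5/16; -1/4; 0]  ⇒ -11/32
g_7 [RBBRBRB]  L=[-1; -1/2; -3/8; -11/32]  R=[-5/16; -1/4; 0]  ⇒ -21/64
g_8 [RBBRBRBR]  L=[-1; -1/2; -3/8; -11/32]  R=[-21/64; -5/16; -1/4; 0]  ⇒ -43/128
g_9 [RBBRBRBRR]  L=[-1; -1/2; -3/8; -11/32]  R=[-43/128; -21/64; -5/16; -1/4; 0]  ⇒ -87/256
g_10 [RBBRBRBRRB]  L=[-1; -1/2; -3/8; -11/32; -87/256]  R=[-43/128; -21/64; -5/16; -1/4; 0]  ⇒ -173/512
g_11 [RBBRBRBRRBB]  L=[-1; -1/2; -3/8; -11/32; -87/256; -173/512]  R=[-43/128; -21/64; -5/16; -1/4; 0]  ⇒ -345/1024
g_12 [RBBRBRBRRBBB]  L=[-1; -1/2; -3/8; -11/32; -87/256; -173/512; -345/1024]  R=[-43/128; -21/64; -5/16; -1/4; 0]  ⇒ -689/2048
g_13 [RBBRBRBRRBBBB]  L=[-1; -1/2; -3/8; -11/32; -87/256; -173/512; -345/1024; -689/2048]  R=[-43/128; -21/64; -5/16; -1/4; 0]  ⇒ -1377/4096
g_14 [RBBRBRBRRBBBBB]  L=[-1; -1/2; -3/8; -11/32; -87/256; -173/512; -345/1024; -689/2048; -1377/4096]  R=[-43/128; -21/64; -5/16; -1/4; 0]  ⇒ -2753/8192
g_15 [RBBRBRBRRBBBBBR]  L=[-1; -1/2; -3/8; -11/32; -87/256; -173/512; -345/1024; -689/2048; -1377/4096]  R=[-2753/8192; -43/128; -21/64; -5/16; -1/4; 0]  ⇒ -5507/16384

-5507/16384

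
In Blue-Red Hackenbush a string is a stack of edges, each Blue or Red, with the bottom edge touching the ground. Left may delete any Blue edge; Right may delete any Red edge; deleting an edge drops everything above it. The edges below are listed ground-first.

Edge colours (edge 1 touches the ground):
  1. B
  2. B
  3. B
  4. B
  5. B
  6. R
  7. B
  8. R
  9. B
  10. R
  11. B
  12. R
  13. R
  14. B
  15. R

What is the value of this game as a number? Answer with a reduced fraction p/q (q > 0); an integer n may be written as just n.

Prefix values for B B B B B R B R B R B R R B R via {L|R} + simplicity:
val_1 [B]  L=[0]  R=[—]  — 1
val_2 [BB]  L=[0, 1]  R=[—]  — 2
val_3 [BBB]  L=[0, 1, 2]  R=[—]  — 3
val_4 [BBBB]  L=[0, 1, 2, 3]  R=[—]  — 4
val_5 [BBBBB]  L=[0, 1, 2, 3, 4]  R=[—]  — 5
val_6 [BBBBBR]  L=[0, 1, 2, 3, 4]  R=[5]  — 9/2
val_7 [BBBBBRB]  L=[0, 1, 2, 3, 4, 9/2]  R=[5]  — 19/4
val_8 [BBBBBRBR]  L=[0, 1, 2, 3, 4, 9/2]  R=[19/4, 5]  — 37/8
val_9 [BBBBBRBRB]  L=[0, 1, 2, 3, 4, 9/2, 37/8]  R=[19/4, 5]  — 75/16
val_10 [BBBBBRBRBR]  L=[0, 1, 2, 3, 4, 9/2, 37/8]  R=[75/16, 19/4, 5]  — 149/32
val_11 [BBBBBRBRBRB]  L=[0, 1, 2, 3, 4, 9/2, 37/8, 149/32]  R=[75/16, 19/4, 5]  — 299/64
val_12 [BBBBBRBRBRBR]  L=[0, 1, 2, 3, 4, 9/2, 37/8, 149/32]  R=[299/64, 75/16, 19/4, 5]  — 597/128
val_13 [BBBBBRBRBRBRR]  L=[0, 1, 2, 3, 4, 9/2, 37/8, 149/32]  R=[597/128, 299/64, 75/16, 19/4, 5]  — 1193/256
val_14 [BBBBBRBRBRBRRB]  L=[0, 1, 2, 3, 4, 9/2, 37/8, 149/32, 1193/256]  R=[597/128, 299/64, 75/16, 19/4, 5]  — 2387/512
val_15 [BBBBBRBRBRBRRBR]  L=[0, 1, 2, 3, 4, 9/2, 37/8, 149/32, 1193/256]  R=[2387/512, 597/128, 299/64, 75/16, 19/4, 5]  — 4773/1024

4773/1024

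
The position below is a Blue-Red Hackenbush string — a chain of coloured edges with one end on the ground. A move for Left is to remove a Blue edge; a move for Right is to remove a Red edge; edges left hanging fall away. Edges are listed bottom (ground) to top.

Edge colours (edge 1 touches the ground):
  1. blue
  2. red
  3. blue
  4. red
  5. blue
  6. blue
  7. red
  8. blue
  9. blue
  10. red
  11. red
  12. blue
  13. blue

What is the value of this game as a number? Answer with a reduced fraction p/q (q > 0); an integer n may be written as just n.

Recurse on prefixes of the 13-edge string blue red blue red blue blue red blue blue red red blue blue:
val(b) = { 0 | · } so 1
val(br) = { 0 | 1 } so 1/2
val(brb) = { 0,1/2 | 1 } so 3/4
val(brbr) = { 0,1/2 | 3/4,1 } so 5/8
val(brbrb) = { 0,1/2,5/8 | 3/4,1 } so 11/16
val(brbrbb) = { 0,1/2,5/8,11/16 | 3/4,1 } so 23/32
val(brbrbbr) = { 0,1/2,5/8,11/16 | 23/32,3/4,1 } so 45/64
val(brbrbbrb) = { 0,1/2,5/8,11/16,45/64 | 23/32,3/4,1 } so 91/128
val(brbrbbrbb) = { 0,1/2,5/8,11/16,45/64,91/128 | 23/32,3/4,1 } so 183/256
val(brbrbbrbbr) = { 0,1/2,5/8,11/16,45/64,91/128 | 183/256,23/32,3/4,1 } so 365/512
val(brbrbbrbbrr) = { 0,1/2,5/8,11/16,45/64,91/128 | 365/512,183/256,23/32,3/4,1 } so 729/1024
val(brbrbbrbbrrb) = { 0,1/2,5/8,11/16,45/64,91/128,729/1024 | 365/512,183/256,23/32,3/4,1 } so 1459/2048
val(brbrbbrbbrrbb) = { 0,1/2,5/8,11/16,45/64,91/128,729/1024,1459/2048 | 365/512,183/256,23/32,3/4,1 } so 2919/4096

2919/4096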